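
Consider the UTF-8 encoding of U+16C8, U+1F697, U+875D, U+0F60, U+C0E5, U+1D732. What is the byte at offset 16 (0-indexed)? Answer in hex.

U+16C8 → 3-byte form E1 9B 88 at offsets 0–2.
U+1F697 → 4-byte form F0 9F 9A 97 at offsets 3–6.
U+875D → 3-byte form E8 9D 9D at offsets 7–9.
U+0F60 → 3-byte form E0 BD A0 at offsets 10–12.
U+C0E5 → 3-byte form EC 83 A5 at offsets 13–15.
U+1D732 → 4-byte form F0 9D 9C B2 at offsets 16–19.
Offset 16 falls in char 6's range; it's byte 1 of F0 9D 9C B2 = 0xF0.

0xF0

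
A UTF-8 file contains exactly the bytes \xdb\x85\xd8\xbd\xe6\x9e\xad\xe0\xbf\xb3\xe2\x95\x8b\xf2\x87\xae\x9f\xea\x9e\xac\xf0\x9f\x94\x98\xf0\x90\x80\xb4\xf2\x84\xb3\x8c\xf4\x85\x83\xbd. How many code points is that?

11

Byte at offset 0: 0xDB = 11011011 → 2-byte char (#1). Advance 2.
Byte at offset 2: 0xD8 = 11011000 → 2-byte char (#2). Advance 2.
Byte at offset 4: 0xE6 = 11100110 → 3-byte char (#3). Advance 3.
Byte at offset 7: 0xE0 = 11100000 → 3-byte char (#4). Advance 3.
Byte at offset 10: 0xE2 = 11100010 → 3-byte char (#5). Advance 3.
Byte at offset 13: 0xF2 = 11110010 → 4-byte char (#6). Advance 4.
Byte at offset 17: 0xEA = 11101010 → 3-byte char (#7). Advance 3.
Byte at offset 20: 0xF0 = 11110000 → 4-byte char (#8). Advance 4.
Byte at offset 24: 0xF0 = 11110000 → 4-byte char (#9). Advance 4.
Byte at offset 28: 0xF2 = 11110010 → 4-byte char (#10). Advance 4.
Byte at offset 32: 0xF4 = 11110100 → 4-byte char (#11). Advance 4.
Reached end at offset 36 after 11 code points.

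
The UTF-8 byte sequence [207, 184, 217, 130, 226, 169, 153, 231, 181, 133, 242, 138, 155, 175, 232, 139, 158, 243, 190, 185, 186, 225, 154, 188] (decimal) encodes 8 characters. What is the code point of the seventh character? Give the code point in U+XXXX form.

U+FEE7A

Offset 0: leading byte 0xCF = 11001111 → 2-byte char #1 = CF B8.
Offset 2: leading byte 0xD9 = 11011001 → 2-byte char #2 = D9 82.
Offset 4: leading byte 0xE2 = 11100010 → 3-byte char #3 = E2 A9 99.
Offset 7: leading byte 0xE7 = 11100111 → 3-byte char #4 = E7 B5 85.
Offset 10: leading byte 0xF2 = 11110010 → 4-byte char #5 = F2 8A 9B AF.
Offset 14: leading byte 0xE8 = 11101000 → 3-byte char #6 = E8 8B 9E.
Offset 17: leading byte 0xF3 = 11110011 → 4-byte char #7 = F3 BE B9 BA.
Leading byte 0xF3 = 11110011 matches 11110xxx → 4-byte sequence.
Byte 1: 0xF3 = 11110011, payload 011 (3 bits).
Byte 2: 0xBE = 10111110 (10xxxxxx ✓), payload 111110.
Byte 3: 0xB9 = 10111001 (10xxxxxx ✓), payload 111001.
Byte 4: 0xBA = 10111010 (10xxxxxx ✓), payload 111010.
Concatenate: 011111110111001111010 = 0xFEE7A (21 bits → U+FEE7A).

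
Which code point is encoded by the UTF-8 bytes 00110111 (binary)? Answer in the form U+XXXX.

U+0037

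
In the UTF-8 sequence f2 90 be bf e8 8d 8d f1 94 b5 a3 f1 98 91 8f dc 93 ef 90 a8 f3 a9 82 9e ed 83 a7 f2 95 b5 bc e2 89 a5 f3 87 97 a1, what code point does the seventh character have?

Offset 0: leading byte 0xF2 = 11110010 → 4-byte char #1 = F2 90 BE BF.
Offset 4: leading byte 0xE8 = 11101000 → 3-byte char #2 = E8 8D 8D.
Offset 7: leading byte 0xF1 = 11110001 → 4-byte char #3 = F1 94 B5 A3.
Offset 11: leading byte 0xF1 = 11110001 → 4-byte char #4 = F1 98 91 8F.
Offset 15: leading byte 0xDC = 11011100 → 2-byte char #5 = DC 93.
Offset 17: leading byte 0xEF = 11101111 → 3-byte char #6 = EF 90 A8.
Offset 20: leading byte 0xF3 = 11110011 → 4-byte char #7 = F3 A9 82 9E.
Leading byte 0xF3 = 11110011 matches 11110xxx → 4-byte sequence.
Byte 1: 0xF3 = 11110011, payload 011 (3 bits).
Byte 2: 0xA9 = 10101001 (10xxxxxx ✓), payload 101001.
Byte 3: 0x82 = 10000010 (10xxxxxx ✓), payload 000010.
Byte 4: 0x9E = 10011110 (10xxxxxx ✓), payload 011110.
Concatenate: 011101001000010011110 = 0xE909E (21 bits → U+E909E).

U+E909E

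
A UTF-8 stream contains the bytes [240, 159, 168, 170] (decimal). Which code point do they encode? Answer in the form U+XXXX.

U+1FA2A

Leading byte 0xF0 = 11110000 matches 11110xxx → 4-byte sequence.
Byte 1: 0xF0 = 11110000, payload 000 (3 bits).
Byte 2: 0x9F = 10011111 (10xxxxxx ✓), payload 011111.
Byte 3: 0xA8 = 10101000 (10xxxxxx ✓), payload 101000.
Byte 4: 0xAA = 10101010 (10xxxxxx ✓), payload 101010.
Concatenate: 000011111101000101010 = 0x1FA2A (21 bits → U+1FA2A).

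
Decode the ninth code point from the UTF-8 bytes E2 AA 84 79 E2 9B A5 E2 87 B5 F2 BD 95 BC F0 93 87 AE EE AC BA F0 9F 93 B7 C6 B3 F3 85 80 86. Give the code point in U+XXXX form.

U+01B3

Offset 0: leading byte 0xE2 = 11100010 → 3-byte char #1 = E2 AA 84.
Offset 3: leading byte 0x79 = 01111001 → 1-byte char #2 = 79.
Offset 4: leading byte 0xE2 = 11100010 → 3-byte char #3 = E2 9B A5.
Offset 7: leading byte 0xE2 = 11100010 → 3-byte char #4 = E2 87 B5.
Offset 10: leading byte 0xF2 = 11110010 → 4-byte char #5 = F2 BD 95 BC.
Offset 14: leading byte 0xF0 = 11110000 → 4-byte char #6 = F0 93 87 AE.
Offset 18: leading byte 0xEE = 11101110 → 3-byte char #7 = EE AC BA.
Offset 21: leading byte 0xF0 = 11110000 → 4-byte char #8 = F0 9F 93 B7.
Offset 25: leading byte 0xC6 = 11000110 → 2-byte char #9 = C6 B3.
Leading byte 0xC6 = 11000110 matches 110xxxxx → 2-byte sequence.
Byte 1: 0xC6 = 11000110, payload 00110 (5 bits).
Byte 2: 0xB3 = 10110011 (10xxxxxx ✓), payload 110011.
Concatenate: 00110110011 = 0x1B3 (11 bits → U+01B3).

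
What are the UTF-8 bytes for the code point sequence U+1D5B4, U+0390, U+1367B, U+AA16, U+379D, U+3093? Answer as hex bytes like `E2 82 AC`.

U+1D5B4: 4-byte form → F0 9D 96 B4.
U+0390: 2-byte form → CE 90.
U+1367B: 4-byte form → F0 93 99 BB.
U+AA16: 3-byte form → EA A8 96.
U+379D: 3-byte form → E3 9E 9D.
U+3093: 3-byte form → E3 82 93.
Concatenated (19 bytes): F0 9D 96 B4 CE 90 F0 93 99 BB EA A8 96 E3 9E 9D E3 82 93.

F0 9D 96 B4 CE 90 F0 93 99 BB EA A8 96 E3 9E 9D E3 82 93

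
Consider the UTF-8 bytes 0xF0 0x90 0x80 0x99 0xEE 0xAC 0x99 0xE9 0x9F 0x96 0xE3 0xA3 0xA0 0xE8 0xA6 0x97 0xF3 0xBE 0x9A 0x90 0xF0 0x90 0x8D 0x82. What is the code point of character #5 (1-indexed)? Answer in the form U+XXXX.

U+8997

Offset 0: leading byte 0xF0 = 11110000 → 4-byte char #1 = F0 90 80 99.
Offset 4: leading byte 0xEE = 11101110 → 3-byte char #2 = EE AC 99.
Offset 7: leading byte 0xE9 = 11101001 → 3-byte char #3 = E9 9F 96.
Offset 10: leading byte 0xE3 = 11100011 → 3-byte char #4 = E3 A3 A0.
Offset 13: leading byte 0xE8 = 11101000 → 3-byte char #5 = E8 A6 97.
Leading byte 0xE8 = 11101000 matches 1110xxxx → 3-byte sequence.
Byte 1: 0xE8 = 11101000, payload 1000 (4 bits).
Byte 2: 0xA6 = 10100110 (10xxxxxx ✓), payload 100110.
Byte 3: 0x97 = 10010111 (10xxxxxx ✓), payload 010111.
Concatenate: 1000100110010111 = 0x8997 (16 bits → U+8997).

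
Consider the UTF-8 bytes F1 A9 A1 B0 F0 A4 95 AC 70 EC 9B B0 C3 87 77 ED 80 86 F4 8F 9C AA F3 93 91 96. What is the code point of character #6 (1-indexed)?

Offset 0: leading byte 0xF1 = 11110001 → 4-byte char #1 = F1 A9 A1 B0.
Offset 4: leading byte 0xF0 = 11110000 → 4-byte char #2 = F0 A4 95 AC.
Offset 8: leading byte 0x70 = 01110000 → 1-byte char #3 = 70.
Offset 9: leading byte 0xEC = 11101100 → 3-byte char #4 = EC 9B B0.
Offset 12: leading byte 0xC3 = 11000011 → 2-byte char #5 = C3 87.
Offset 14: leading byte 0x77 = 01110111 → 1-byte char #6 = 77.
Leading byte 0x77 = 01110111 matches 0xxxxxxx → 1-byte sequence.
Byte 1: 0x77 = 01110111, payload 1110111 (7 bits).
Concatenate: 1110111 = 0x77 (7 bits → U+0077).

U+0077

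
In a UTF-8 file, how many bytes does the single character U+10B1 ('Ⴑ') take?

U+10B1 = 0x10B1. UTF-8 uses 1 byte below 0x80, 2 below 0x800, 3 below 0x10000, 4 up to 0x10FFFF. 0x10B1 is in U+0800–U+FFFF → 3 bytes.

3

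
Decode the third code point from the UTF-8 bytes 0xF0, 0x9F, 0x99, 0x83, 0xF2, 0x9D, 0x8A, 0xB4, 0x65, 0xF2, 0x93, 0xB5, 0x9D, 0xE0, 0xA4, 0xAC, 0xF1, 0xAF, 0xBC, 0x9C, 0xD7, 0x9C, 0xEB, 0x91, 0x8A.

U+0065

Offset 0: leading byte 0xF0 = 11110000 → 4-byte char #1 = F0 9F 99 83.
Offset 4: leading byte 0xF2 = 11110010 → 4-byte char #2 = F2 9D 8A B4.
Offset 8: leading byte 0x65 = 01100101 → 1-byte char #3 = 65.
Leading byte 0x65 = 01100101 matches 0xxxxxxx → 1-byte sequence.
Byte 1: 0x65 = 01100101, payload 1100101 (7 bits).
Concatenate: 1100101 = 0x65 (7 bits → U+0065).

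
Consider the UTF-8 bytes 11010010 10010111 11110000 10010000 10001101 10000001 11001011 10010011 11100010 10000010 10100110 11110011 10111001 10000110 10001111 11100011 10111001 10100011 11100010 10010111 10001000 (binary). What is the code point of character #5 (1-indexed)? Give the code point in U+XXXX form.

U+F918F

Offset 0: leading byte 0xD2 = 11010010 → 2-byte char #1 = D2 97.
Offset 2: leading byte 0xF0 = 11110000 → 4-byte char #2 = F0 90 8D 81.
Offset 6: leading byte 0xCB = 11001011 → 2-byte char #3 = CB 93.
Offset 8: leading byte 0xE2 = 11100010 → 3-byte char #4 = E2 82 A6.
Offset 11: leading byte 0xF3 = 11110011 → 4-byte char #5 = F3 B9 86 8F.
Leading byte 0xF3 = 11110011 matches 11110xxx → 4-byte sequence.
Byte 1: 0xF3 = 11110011, payload 011 (3 bits).
Byte 2: 0xB9 = 10111001 (10xxxxxx ✓), payload 111001.
Byte 3: 0x86 = 10000110 (10xxxxxx ✓), payload 000110.
Byte 4: 0x8F = 10001111 (10xxxxxx ✓), payload 001111.
Concatenate: 011111001000110001111 = 0xF918F (21 bits → U+F918F).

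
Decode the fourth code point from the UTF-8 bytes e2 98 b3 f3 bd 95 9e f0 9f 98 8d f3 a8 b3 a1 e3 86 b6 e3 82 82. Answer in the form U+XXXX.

Offset 0: leading byte 0xE2 = 11100010 → 3-byte char #1 = E2 98 B3.
Offset 3: leading byte 0xF3 = 11110011 → 4-byte char #2 = F3 BD 95 9E.
Offset 7: leading byte 0xF0 = 11110000 → 4-byte char #3 = F0 9F 98 8D.
Offset 11: leading byte 0xF3 = 11110011 → 4-byte char #4 = F3 A8 B3 A1.
Leading byte 0xF3 = 11110011 matches 11110xxx → 4-byte sequence.
Byte 1: 0xF3 = 11110011, payload 011 (3 bits).
Byte 2: 0xA8 = 10101000 (10xxxxxx ✓), payload 101000.
Byte 3: 0xB3 = 10110011 (10xxxxxx ✓), payload 110011.
Byte 4: 0xA1 = 10100001 (10xxxxxx ✓), payload 100001.
Concatenate: 011101000110011100001 = 0xE8CE1 (21 bits → U+E8CE1).

U+E8CE1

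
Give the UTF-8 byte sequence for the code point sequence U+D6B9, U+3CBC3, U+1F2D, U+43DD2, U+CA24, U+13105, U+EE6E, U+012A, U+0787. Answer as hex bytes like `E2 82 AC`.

U+D6B9: 3-byte form → ED 9A B9.
U+3CBC3: 4-byte form → F0 BC AF 83.
U+1F2D: 3-byte form → E1 BC AD.
U+43DD2: 4-byte form → F1 83 B7 92.
U+CA24: 3-byte form → EC A8 A4.
U+13105: 4-byte form → F0 93 84 85.
U+EE6E: 3-byte form → EE B9 AE.
U+012A: 2-byte form → C4 AA.
U+0787: 2-byte form → DE 87.
Concatenated (28 bytes): ED 9A B9 F0 BC AF 83 E1 BC AD F1 83 B7 92 EC A8 A4 F0 93 84 85 EE B9 AE C4 AA DE 87.

ED 9A B9 F0 BC AF 83 E1 BC AD F1 83 B7 92 EC A8 A4 F0 93 84 85 EE B9 AE C4 AA DE 87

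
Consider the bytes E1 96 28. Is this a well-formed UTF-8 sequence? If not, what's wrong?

invalid (non-continuation byte where continuation expected)

Leading byte 0xE1 = 11100001 → 3-byte form.
Byte 3 is 0x28 = 00101000, which is not 10xxxxxx — expected a continuation byte.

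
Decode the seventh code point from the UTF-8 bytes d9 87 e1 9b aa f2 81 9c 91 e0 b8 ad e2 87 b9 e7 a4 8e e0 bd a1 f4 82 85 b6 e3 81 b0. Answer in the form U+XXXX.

U+0F61

Offset 0: leading byte 0xD9 = 11011001 → 2-byte char #1 = D9 87.
Offset 2: leading byte 0xE1 = 11100001 → 3-byte char #2 = E1 9B AA.
Offset 5: leading byte 0xF2 = 11110010 → 4-byte char #3 = F2 81 9C 91.
Offset 9: leading byte 0xE0 = 11100000 → 3-byte char #4 = E0 B8 AD.
Offset 12: leading byte 0xE2 = 11100010 → 3-byte char #5 = E2 87 B9.
Offset 15: leading byte 0xE7 = 11100111 → 3-byte char #6 = E7 A4 8E.
Offset 18: leading byte 0xE0 = 11100000 → 3-byte char #7 = E0 BD A1.
Leading byte 0xE0 = 11100000 matches 1110xxxx → 3-byte sequence.
Byte 1: 0xE0 = 11100000, payload 0000 (4 bits).
Byte 2: 0xBD = 10111101 (10xxxxxx ✓), payload 111101.
Byte 3: 0xA1 = 10100001 (10xxxxxx ✓), payload 100001.
Concatenate: 0000111101100001 = 0xF61 (16 bits → U+0F61).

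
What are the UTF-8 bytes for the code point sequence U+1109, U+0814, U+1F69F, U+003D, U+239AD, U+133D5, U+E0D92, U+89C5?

U+1109: 3-byte form → E1 84 89.
U+0814: 3-byte form → E0 A0 94.
U+1F69F: 4-byte form → F0 9F 9A 9F.
U+003D: 1-byte form → 3D.
U+239AD: 4-byte form → F0 A3 A6 AD.
U+133D5: 4-byte form → F0 93 8F 95.
U+E0D92: 4-byte form → F3 A0 B6 92.
U+89C5: 3-byte form → E8 A7 85.
Concatenated (26 bytes): E1 84 89 E0 A0 94 F0 9F 9A 9F 3D F0 A3 A6 AD F0 93 8F 95 F3 A0 B6 92 E8 A7 85.

E1 84 89 E0 A0 94 F0 9F 9A 9F 3D F0 A3 A6 AD F0 93 8F 95 F3 A0 B6 92 E8 A7 85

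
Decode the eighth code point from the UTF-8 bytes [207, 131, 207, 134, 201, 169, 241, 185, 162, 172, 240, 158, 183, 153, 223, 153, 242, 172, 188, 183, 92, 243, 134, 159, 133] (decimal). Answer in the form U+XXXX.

U+005C

Offset 0: leading byte 0xCF = 11001111 → 2-byte char #1 = CF 83.
Offset 2: leading byte 0xCF = 11001111 → 2-byte char #2 = CF 86.
Offset 4: leading byte 0xC9 = 11001001 → 2-byte char #3 = C9 A9.
Offset 6: leading byte 0xF1 = 11110001 → 4-byte char #4 = F1 B9 A2 AC.
Offset 10: leading byte 0xF0 = 11110000 → 4-byte char #5 = F0 9E B7 99.
Offset 14: leading byte 0xDF = 11011111 → 2-byte char #6 = DF 99.
Offset 16: leading byte 0xF2 = 11110010 → 4-byte char #7 = F2 AC BC B7.
Offset 20: leading byte 0x5C = 01011100 → 1-byte char #8 = 5C.
Leading byte 0x5C = 01011100 matches 0xxxxxxx → 1-byte sequence.
Byte 1: 0x5C = 01011100, payload 1011100 (7 bits).
Concatenate: 1011100 = 0x5C (7 bits → U+005C).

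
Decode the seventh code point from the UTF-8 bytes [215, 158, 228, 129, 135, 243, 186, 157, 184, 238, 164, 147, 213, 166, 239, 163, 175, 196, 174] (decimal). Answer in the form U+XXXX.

U+012E

Offset 0: leading byte 0xD7 = 11010111 → 2-byte char #1 = D7 9E.
Offset 2: leading byte 0xE4 = 11100100 → 3-byte char #2 = E4 81 87.
Offset 5: leading byte 0xF3 = 11110011 → 4-byte char #3 = F3 BA 9D B8.
Offset 9: leading byte 0xEE = 11101110 → 3-byte char #4 = EE A4 93.
Offset 12: leading byte 0xD5 = 11010101 → 2-byte char #5 = D5 A6.
Offset 14: leading byte 0xEF = 11101111 → 3-byte char #6 = EF A3 AF.
Offset 17: leading byte 0xC4 = 11000100 → 2-byte char #7 = C4 AE.
Leading byte 0xC4 = 11000100 matches 110xxxxx → 2-byte sequence.
Byte 1: 0xC4 = 11000100, payload 00100 (5 bits).
Byte 2: 0xAE = 10101110 (10xxxxxx ✓), payload 101110.
Concatenate: 00100101110 = 0x12E (11 bits → U+012E).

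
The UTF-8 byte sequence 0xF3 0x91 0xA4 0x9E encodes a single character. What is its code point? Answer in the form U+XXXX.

U+D191E

Leading byte 0xF3 = 11110011 matches 11110xxx → 4-byte sequence.
Byte 1: 0xF3 = 11110011, payload 011 (3 bits).
Byte 2: 0x91 = 10010001 (10xxxxxx ✓), payload 010001.
Byte 3: 0xA4 = 10100100 (10xxxxxx ✓), payload 100100.
Byte 4: 0x9E = 10011110 (10xxxxxx ✓), payload 011110.
Concatenate: 011010001100100011110 = 0xD191E (21 bits → U+D191E).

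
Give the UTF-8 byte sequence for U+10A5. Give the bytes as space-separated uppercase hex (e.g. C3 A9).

E1 82 A5

U+10A5 = 0x10A5 = 4261 decimal. In range U+0800–U+FFFF → 3-byte form: 1110xxxx 10xxxxxx 10xxxxxx.
Binary (16 bits): 0001000010100101.
Split 4+6+6: 0001 | 000010 | 100101.
Byte 1: 11100001 = 0xE1.
Byte 2: 10000010 = 0x82.
Byte 3: 10100101 = 0xA5.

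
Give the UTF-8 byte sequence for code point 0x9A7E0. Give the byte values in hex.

F2 9A 9F A0

U+9A7E0 = 0x9A7E0 = 632800 decimal. In range U+10000–U+10FFFF → 4-byte form: 11110xxx 10xxxxxx 10xxxxxx 10xxxxxx.
Binary (21 bits): 010011010011111100000.
Split 3+6+6+6: 010 | 011010 | 011111 | 100000.
Byte 1: 11110010 = 0xF2.
Byte 2: 10011010 = 0x9A.
Byte 3: 10011111 = 0x9F.
Byte 4: 10100000 = 0xA0.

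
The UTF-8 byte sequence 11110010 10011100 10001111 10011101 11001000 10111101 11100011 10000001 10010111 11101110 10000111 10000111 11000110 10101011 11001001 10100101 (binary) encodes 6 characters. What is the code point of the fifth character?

U+01AB

Offset 0: leading byte 0xF2 = 11110010 → 4-byte char #1 = F2 9C 8F 9D.
Offset 4: leading byte 0xC8 = 11001000 → 2-byte char #2 = C8 BD.
Offset 6: leading byte 0xE3 = 11100011 → 3-byte char #3 = E3 81 97.
Offset 9: leading byte 0xEE = 11101110 → 3-byte char #4 = EE 87 87.
Offset 12: leading byte 0xC6 = 11000110 → 2-byte char #5 = C6 AB.
Leading byte 0xC6 = 11000110 matches 110xxxxx → 2-byte sequence.
Byte 1: 0xC6 = 11000110, payload 00110 (5 bits).
Byte 2: 0xAB = 10101011 (10xxxxxx ✓), payload 101011.
Concatenate: 00110101011 = 0x1AB (11 bits → U+01AB).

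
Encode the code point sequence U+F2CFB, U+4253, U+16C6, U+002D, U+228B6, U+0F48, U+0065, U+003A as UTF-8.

U+F2CFB: 4-byte form → F3 B2 B3 BB.
U+4253: 3-byte form → E4 89 93.
U+16C6: 3-byte form → E1 9B 86.
U+002D: 1-byte form → 2D.
U+228B6: 4-byte form → F0 A2 A2 B6.
U+0F48: 3-byte form → E0 BD 88.
U+0065: 1-byte form → 65.
U+003A: 1-byte form → 3A.
Concatenated (20 bytes): F3 B2 B3 BB E4 89 93 E1 9B 86 2D F0 A2 A2 B6 E0 BD 88 65 3A.

F3 B2 B3 BB E4 89 93 E1 9B 86 2D F0 A2 A2 B6 E0 BD 88 65 3A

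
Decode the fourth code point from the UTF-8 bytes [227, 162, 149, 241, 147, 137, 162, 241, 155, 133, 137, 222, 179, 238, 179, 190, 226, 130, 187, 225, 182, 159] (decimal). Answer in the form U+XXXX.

Offset 0: leading byte 0xE3 = 11100011 → 3-byte char #1 = E3 A2 95.
Offset 3: leading byte 0xF1 = 11110001 → 4-byte char #2 = F1 93 89 A2.
Offset 7: leading byte 0xF1 = 11110001 → 4-byte char #3 = F1 9B 85 89.
Offset 11: leading byte 0xDE = 11011110 → 2-byte char #4 = DE B3.
Leading byte 0xDE = 11011110 matches 110xxxxx → 2-byte sequence.
Byte 1: 0xDE = 11011110, payload 11110 (5 bits).
Byte 2: 0xB3 = 10110011 (10xxxxxx ✓), payload 110011.
Concatenate: 11110110011 = 0x7B3 (11 bits → U+07B3).

U+07B3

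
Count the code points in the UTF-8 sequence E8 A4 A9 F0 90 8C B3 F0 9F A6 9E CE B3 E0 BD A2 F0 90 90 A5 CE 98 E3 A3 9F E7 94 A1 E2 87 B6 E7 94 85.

11

Byte at offset 0: 0xE8 = 11101000 → 3-byte char (#1). Advance 3.
Byte at offset 3: 0xF0 = 11110000 → 4-byte char (#2). Advance 4.
Byte at offset 7: 0xF0 = 11110000 → 4-byte char (#3). Advance 4.
Byte at offset 11: 0xCE = 11001110 → 2-byte char (#4). Advance 2.
Byte at offset 13: 0xE0 = 11100000 → 3-byte char (#5). Advance 3.
Byte at offset 16: 0xF0 = 11110000 → 4-byte char (#6). Advance 4.
Byte at offset 20: 0xCE = 11001110 → 2-byte char (#7). Advance 2.
Byte at offset 22: 0xE3 = 11100011 → 3-byte char (#8). Advance 3.
Byte at offset 25: 0xE7 = 11100111 → 3-byte char (#9). Advance 3.
Byte at offset 28: 0xE2 = 11100010 → 3-byte char (#10). Advance 3.
Byte at offset 31: 0xE7 = 11100111 → 3-byte char (#11). Advance 3.
Reached end at offset 34 after 11 code points.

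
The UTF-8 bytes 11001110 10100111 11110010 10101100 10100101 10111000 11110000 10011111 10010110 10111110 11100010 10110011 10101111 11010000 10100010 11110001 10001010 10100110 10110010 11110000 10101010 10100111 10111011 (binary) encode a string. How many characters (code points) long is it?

Byte at offset 0: 0xCE = 11001110 → 2-byte char (#1). Advance 2.
Byte at offset 2: 0xF2 = 11110010 → 4-byte char (#2). Advance 4.
Byte at offset 6: 0xF0 = 11110000 → 4-byte char (#3). Advance 4.
Byte at offset 10: 0xE2 = 11100010 → 3-byte char (#4). Advance 3.
Byte at offset 13: 0xD0 = 11010000 → 2-byte char (#5). Advance 2.
Byte at offset 15: 0xF1 = 11110001 → 4-byte char (#6). Advance 4.
Byte at offset 19: 0xF0 = 11110000 → 4-byte char (#7). Advance 4.
Reached end at offset 23 after 7 code points.

7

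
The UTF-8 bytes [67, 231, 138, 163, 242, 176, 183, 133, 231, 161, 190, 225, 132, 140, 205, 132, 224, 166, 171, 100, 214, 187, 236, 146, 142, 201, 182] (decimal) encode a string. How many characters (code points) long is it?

11

Byte at offset 0: 0x43 = 01000011 → 1-byte char (#1). Advance 1.
Byte at offset 1: 0xE7 = 11100111 → 3-byte char (#2). Advance 3.
Byte at offset 4: 0xF2 = 11110010 → 4-byte char (#3). Advance 4.
Byte at offset 8: 0xE7 = 11100111 → 3-byte char (#4). Advance 3.
Byte at offset 11: 0xE1 = 11100001 → 3-byte char (#5). Advance 3.
Byte at offset 14: 0xCD = 11001101 → 2-byte char (#6). Advance 2.
Byte at offset 16: 0xE0 = 11100000 → 3-byte char (#7). Advance 3.
Byte at offset 19: 0x64 = 01100100 → 1-byte char (#8). Advance 1.
Byte at offset 20: 0xD6 = 11010110 → 2-byte char (#9). Advance 2.
Byte at offset 22: 0xEC = 11101100 → 3-byte char (#10). Advance 3.
Byte at offset 25: 0xC9 = 11001001 → 2-byte char (#11). Advance 2.
Reached end at offset 27 after 11 code points.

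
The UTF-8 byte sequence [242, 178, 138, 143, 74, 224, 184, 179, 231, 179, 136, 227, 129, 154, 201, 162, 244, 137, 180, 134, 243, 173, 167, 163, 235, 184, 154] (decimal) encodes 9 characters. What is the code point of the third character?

U+0E33

Offset 0: leading byte 0xF2 = 11110010 → 4-byte char #1 = F2 B2 8A 8F.
Offset 4: leading byte 0x4A = 01001010 → 1-byte char #2 = 4A.
Offset 5: leading byte 0xE0 = 11100000 → 3-byte char #3 = E0 B8 B3.
Leading byte 0xE0 = 11100000 matches 1110xxxx → 3-byte sequence.
Byte 1: 0xE0 = 11100000, payload 0000 (4 bits).
Byte 2: 0xB8 = 10111000 (10xxxxxx ✓), payload 111000.
Byte 3: 0xB3 = 10110011 (10xxxxxx ✓), payload 110011.
Concatenate: 0000111000110011 = 0xE33 (16 bits → U+0E33).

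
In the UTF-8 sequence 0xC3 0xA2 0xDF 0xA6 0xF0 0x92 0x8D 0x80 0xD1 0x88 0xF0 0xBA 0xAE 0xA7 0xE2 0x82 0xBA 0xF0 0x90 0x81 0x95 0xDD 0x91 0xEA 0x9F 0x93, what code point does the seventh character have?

Offset 0: leading byte 0xC3 = 11000011 → 2-byte char #1 = C3 A2.
Offset 2: leading byte 0xDF = 11011111 → 2-byte char #2 = DF A6.
Offset 4: leading byte 0xF0 = 11110000 → 4-byte char #3 = F0 92 8D 80.
Offset 8: leading byte 0xD1 = 11010001 → 2-byte char #4 = D1 88.
Offset 10: leading byte 0xF0 = 11110000 → 4-byte char #5 = F0 BA AE A7.
Offset 14: leading byte 0xE2 = 11100010 → 3-byte char #6 = E2 82 BA.
Offset 17: leading byte 0xF0 = 11110000 → 4-byte char #7 = F0 90 81 95.
Leading byte 0xF0 = 11110000 matches 11110xxx → 4-byte sequence.
Byte 1: 0xF0 = 11110000, payload 000 (3 bits).
Byte 2: 0x90 = 10010000 (10xxxxxx ✓), payload 010000.
Byte 3: 0x81 = 10000001 (10xxxxxx ✓), payload 000001.
Byte 4: 0x95 = 10010101 (10xxxxxx ✓), payload 010101.
Concatenate: 000010000000001010101 = 0x10055 (21 bits → U+10055).

U+10055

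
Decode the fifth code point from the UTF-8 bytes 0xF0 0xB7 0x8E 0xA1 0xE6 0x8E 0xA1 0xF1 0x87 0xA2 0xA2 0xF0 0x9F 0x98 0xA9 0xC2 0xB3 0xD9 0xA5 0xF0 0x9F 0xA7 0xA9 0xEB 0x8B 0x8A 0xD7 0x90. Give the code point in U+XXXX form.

Offset 0: leading byte 0xF0 = 11110000 → 4-byte char #1 = F0 B7 8E A1.
Offset 4: leading byte 0xE6 = 11100110 → 3-byte char #2 = E6 8E A1.
Offset 7: leading byte 0xF1 = 11110001 → 4-byte char #3 = F1 87 A2 A2.
Offset 11: leading byte 0xF0 = 11110000 → 4-byte char #4 = F0 9F 98 A9.
Offset 15: leading byte 0xC2 = 11000010 → 2-byte char #5 = C2 B3.
Leading byte 0xC2 = 11000010 matches 110xxxxx → 2-byte sequence.
Byte 1: 0xC2 = 11000010, payload 00010 (5 bits).
Byte 2: 0xB3 = 10110011 (10xxxxxx ✓), payload 110011.
Concatenate: 00010110011 = 0xB3 (11 bits → U+00B3).

U+00B3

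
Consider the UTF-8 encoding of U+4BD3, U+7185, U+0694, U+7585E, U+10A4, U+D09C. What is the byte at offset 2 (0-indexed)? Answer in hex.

U+4BD3 → 3-byte form E4 AF 93 at offsets 0–2.
Offset 2 falls in char 1's range; it's byte 3 of E4 AF 93 = 0x93.

0x93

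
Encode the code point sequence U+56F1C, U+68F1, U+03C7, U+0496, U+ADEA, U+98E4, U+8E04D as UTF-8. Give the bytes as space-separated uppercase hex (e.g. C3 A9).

F1 96 BC 9C E6 A3 B1 CF 87 D2 96 EA B7 AA E9 A3 A4 F2 8E 81 8D

U+56F1C: 4-byte form → F1 96 BC 9C.
U+68F1: 3-byte form → E6 A3 B1.
U+03C7: 2-byte form → CF 87.
U+0496: 2-byte form → D2 96.
U+ADEA: 3-byte form → EA B7 AA.
U+98E4: 3-byte form → E9 A3 A4.
U+8E04D: 4-byte form → F2 8E 81 8D.
Concatenated (21 bytes): F1 96 BC 9C E6 A3 B1 CF 87 D2 96 EA B7 AA E9 A3 A4 F2 8E 81 8D.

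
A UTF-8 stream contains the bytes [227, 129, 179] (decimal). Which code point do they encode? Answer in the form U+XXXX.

U+3073

Leading byte 0xE3 = 11100011 matches 1110xxxx → 3-byte sequence.
Byte 1: 0xE3 = 11100011, payload 0011 (4 bits).
Byte 2: 0x81 = 10000001 (10xxxxxx ✓), payload 000001.
Byte 3: 0xB3 = 10110011 (10xxxxxx ✓), payload 110011.
Concatenate: 0011000001110011 = 0x3073 (16 bits → U+3073).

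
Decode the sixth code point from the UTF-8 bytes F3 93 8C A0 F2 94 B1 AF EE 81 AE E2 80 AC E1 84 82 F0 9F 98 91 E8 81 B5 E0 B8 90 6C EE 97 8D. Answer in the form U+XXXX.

U+1F611

Offset 0: leading byte 0xF3 = 11110011 → 4-byte char #1 = F3 93 8C A0.
Offset 4: leading byte 0xF2 = 11110010 → 4-byte char #2 = F2 94 B1 AF.
Offset 8: leading byte 0xEE = 11101110 → 3-byte char #3 = EE 81 AE.
Offset 11: leading byte 0xE2 = 11100010 → 3-byte char #4 = E2 80 AC.
Offset 14: leading byte 0xE1 = 11100001 → 3-byte char #5 = E1 84 82.
Offset 17: leading byte 0xF0 = 11110000 → 4-byte char #6 = F0 9F 98 91.
Leading byte 0xF0 = 11110000 matches 11110xxx → 4-byte sequence.
Byte 1: 0xF0 = 11110000, payload 000 (3 bits).
Byte 2: 0x9F = 10011111 (10xxxxxx ✓), payload 011111.
Byte 3: 0x98 = 10011000 (10xxxxxx ✓), payload 011000.
Byte 4: 0x91 = 10010001 (10xxxxxx ✓), payload 010001.
Concatenate: 000011111011000010001 = 0x1F611 (21 bits → U+1F611).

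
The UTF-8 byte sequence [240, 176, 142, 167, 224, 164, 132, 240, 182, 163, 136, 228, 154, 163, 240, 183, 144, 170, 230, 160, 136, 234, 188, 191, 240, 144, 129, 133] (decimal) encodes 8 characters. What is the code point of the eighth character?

U+10045

Offset 0: leading byte 0xF0 = 11110000 → 4-byte char #1 = F0 B0 8E A7.
Offset 4: leading byte 0xE0 = 11100000 → 3-byte char #2 = E0 A4 84.
Offset 7: leading byte 0xF0 = 11110000 → 4-byte char #3 = F0 B6 A3 88.
Offset 11: leading byte 0xE4 = 11100100 → 3-byte char #4 = E4 9A A3.
Offset 14: leading byte 0xF0 = 11110000 → 4-byte char #5 = F0 B7 90 AA.
Offset 18: leading byte 0xE6 = 11100110 → 3-byte char #6 = E6 A0 88.
Offset 21: leading byte 0xEA = 11101010 → 3-byte char #7 = EA BC BF.
Offset 24: leading byte 0xF0 = 11110000 → 4-byte char #8 = F0 90 81 85.
Leading byte 0xF0 = 11110000 matches 11110xxx → 4-byte sequence.
Byte 1: 0xF0 = 11110000, payload 000 (3 bits).
Byte 2: 0x90 = 10010000 (10xxxxxx ✓), payload 010000.
Byte 3: 0x81 = 10000001 (10xxxxxx ✓), payload 000001.
Byte 4: 0x85 = 10000101 (10xxxxxx ✓), payload 000101.
Concatenate: 000010000000001000101 = 0x10045 (21 bits → U+10045).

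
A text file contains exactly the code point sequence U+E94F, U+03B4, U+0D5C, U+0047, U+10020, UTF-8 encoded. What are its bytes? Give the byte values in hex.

EE A5 8F CE B4 E0 B5 9C 47 F0 90 80 A0

U+E94F: 3-byte form → EE A5 8F.
U+03B4: 2-byte form → CE B4.
U+0D5C: 3-byte form → E0 B5 9C.
U+0047: 1-byte form → 47.
U+10020: 4-byte form → F0 90 80 A0.
Concatenated (13 bytes): EE A5 8F CE B4 E0 B5 9C 47 F0 90 80 A0.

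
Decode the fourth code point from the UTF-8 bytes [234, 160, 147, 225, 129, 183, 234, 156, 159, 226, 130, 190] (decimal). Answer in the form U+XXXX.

Offset 0: leading byte 0xEA = 11101010 → 3-byte char #1 = EA A0 93.
Offset 3: leading byte 0xE1 = 11100001 → 3-byte char #2 = E1 81 B7.
Offset 6: leading byte 0xEA = 11101010 → 3-byte char #3 = EA 9C 9F.
Offset 9: leading byte 0xE2 = 11100010 → 3-byte char #4 = E2 82 BE.
Leading byte 0xE2 = 11100010 matches 1110xxxx → 3-byte sequence.
Byte 1: 0xE2 = 11100010, payload 0010 (4 bits).
Byte 2: 0x82 = 10000010 (10xxxxxx ✓), payload 000010.
Byte 3: 0xBE = 10111110 (10xxxxxx ✓), payload 111110.
Concatenate: 0010000010111110 = 0x20BE (16 bits → U+20BE).

U+20BE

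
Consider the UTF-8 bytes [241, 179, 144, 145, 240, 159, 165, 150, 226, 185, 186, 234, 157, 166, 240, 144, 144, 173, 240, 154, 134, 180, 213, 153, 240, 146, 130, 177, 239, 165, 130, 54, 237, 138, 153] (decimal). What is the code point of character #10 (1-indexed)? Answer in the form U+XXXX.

U+0036

Offset 0: leading byte 0xF1 = 11110001 → 4-byte char #1 = F1 B3 90 91.
Offset 4: leading byte 0xF0 = 11110000 → 4-byte char #2 = F0 9F A5 96.
Offset 8: leading byte 0xE2 = 11100010 → 3-byte char #3 = E2 B9 BA.
Offset 11: leading byte 0xEA = 11101010 → 3-byte char #4 = EA 9D A6.
Offset 14: leading byte 0xF0 = 11110000 → 4-byte char #5 = F0 90 90 AD.
Offset 18: leading byte 0xF0 = 11110000 → 4-byte char #6 = F0 9A 86 B4.
Offset 22: leading byte 0xD5 = 11010101 → 2-byte char #7 = D5 99.
Offset 24: leading byte 0xF0 = 11110000 → 4-byte char #8 = F0 92 82 B1.
Offset 28: leading byte 0xEF = 11101111 → 3-byte char #9 = EF A5 82.
Offset 31: leading byte 0x36 = 00110110 → 1-byte char #10 = 36.
Leading byte 0x36 = 00110110 matches 0xxxxxxx → 1-byte sequence.
Byte 1: 0x36 = 00110110, payload 0110110 (7 bits).
Concatenate: 0110110 = 0x36 (7 bits → U+0036).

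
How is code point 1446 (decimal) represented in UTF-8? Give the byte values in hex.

U+05A6 = 0x5A6 = 1446 decimal. In range U+0080–U+07FF → 2-byte form: 110xxxxx 10xxxxxx.
Binary (11 bits): 10110100110.
Split 5+6: 10110 | 100110.
Byte 1: 11010110 = 0xD6.
Byte 2: 10100110 = 0xA6.

D6 A6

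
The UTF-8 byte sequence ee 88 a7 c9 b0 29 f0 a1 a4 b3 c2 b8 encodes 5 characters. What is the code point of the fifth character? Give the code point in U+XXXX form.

Offset 0: leading byte 0xEE = 11101110 → 3-byte char #1 = EE 88 A7.
Offset 3: leading byte 0xC9 = 11001001 → 2-byte char #2 = C9 B0.
Offset 5: leading byte 0x29 = 00101001 → 1-byte char #3 = 29.
Offset 6: leading byte 0xF0 = 11110000 → 4-byte char #4 = F0 A1 A4 B3.
Offset 10: leading byte 0xC2 = 11000010 → 2-byte char #5 = C2 B8.
Leading byte 0xC2 = 11000010 matches 110xxxxx → 2-byte sequence.
Byte 1: 0xC2 = 11000010, payload 00010 (5 bits).
Byte 2: 0xB8 = 10111000 (10xxxxxx ✓), payload 111000.
Concatenate: 00010111000 = 0xB8 (11 bits → U+00B8).

U+00B8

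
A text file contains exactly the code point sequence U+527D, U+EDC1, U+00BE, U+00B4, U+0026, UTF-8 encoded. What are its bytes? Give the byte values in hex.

E5 89 BD EE B7 81 C2 BE C2 B4 26

U+527D: 3-byte form → E5 89 BD.
U+EDC1: 3-byte form → EE B7 81.
U+00BE: 2-byte form → C2 BE.
U+00B4: 2-byte form → C2 B4.
U+0026: 1-byte form → 26.
Concatenated (11 bytes): E5 89 BD EE B7 81 C2 BE C2 B4 26.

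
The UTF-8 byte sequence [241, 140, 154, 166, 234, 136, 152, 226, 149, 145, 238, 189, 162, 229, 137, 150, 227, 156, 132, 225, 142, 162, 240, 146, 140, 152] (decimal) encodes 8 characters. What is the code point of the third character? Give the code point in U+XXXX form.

Offset 0: leading byte 0xF1 = 11110001 → 4-byte char #1 = F1 8C 9A A6.
Offset 4: leading byte 0xEA = 11101010 → 3-byte char #2 = EA 88 98.
Offset 7: leading byte 0xE2 = 11100010 → 3-byte char #3 = E2 95 91.
Leading byte 0xE2 = 11100010 matches 1110xxxx → 3-byte sequence.
Byte 1: 0xE2 = 11100010, payload 0010 (4 bits).
Byte 2: 0x95 = 10010101 (10xxxxxx ✓), payload 010101.
Byte 3: 0x91 = 10010001 (10xxxxxx ✓), payload 010001.
Concatenate: 0010010101010001 = 0x2551 (16 bits → U+2551).

U+2551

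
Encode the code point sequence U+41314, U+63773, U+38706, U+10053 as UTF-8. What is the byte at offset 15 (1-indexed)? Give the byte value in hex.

1-indexed offset 15 is 0-indexed offset 14.
U+41314 → 4-byte form F1 81 8C 94 at offsets 0–3.
U+63773 → 4-byte form F1 A3 9D B3 at offsets 4–7.
U+38706 → 4-byte form F0 B8 9C 86 at offsets 8–11.
U+10053 → 4-byte form F0 90 81 93 at offsets 12–15.
Offset 14 falls in char 4's range; it's byte 3 of F0 90 81 93 = 0x81.

0x81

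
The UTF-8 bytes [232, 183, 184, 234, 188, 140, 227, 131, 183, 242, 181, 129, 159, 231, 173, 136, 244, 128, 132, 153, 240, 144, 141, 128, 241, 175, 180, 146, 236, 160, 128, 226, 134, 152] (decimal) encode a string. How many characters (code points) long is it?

10

Byte at offset 0: 0xE8 = 11101000 → 3-byte char (#1). Advance 3.
Byte at offset 3: 0xEA = 11101010 → 3-byte char (#2). Advance 3.
Byte at offset 6: 0xE3 = 11100011 → 3-byte char (#3). Advance 3.
Byte at offset 9: 0xF2 = 11110010 → 4-byte char (#4). Advance 4.
Byte at offset 13: 0xE7 = 11100111 → 3-byte char (#5). Advance 3.
Byte at offset 16: 0xF4 = 11110100 → 4-byte char (#6). Advance 4.
Byte at offset 20: 0xF0 = 11110000 → 4-byte char (#7). Advance 4.
Byte at offset 24: 0xF1 = 11110001 → 4-byte char (#8). Advance 4.
Byte at offset 28: 0xEC = 11101100 → 3-byte char (#9). Advance 3.
Byte at offset 31: 0xE2 = 11100010 → 3-byte char (#10). Advance 3.
Reached end at offset 34 after 10 code points.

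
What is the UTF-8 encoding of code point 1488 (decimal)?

U+05D0 = 0x5D0 = 1488 decimal. In range U+0080–U+07FF → 2-byte form: 110xxxxx 10xxxxxx.
Binary (11 bits): 10111010000.
Split 5+6: 10111 | 010000.
Byte 1: 11010111 = 0xD7.
Byte 2: 10010000 = 0x90.

D7 90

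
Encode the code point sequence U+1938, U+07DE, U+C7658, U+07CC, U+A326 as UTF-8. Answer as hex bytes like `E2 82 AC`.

E1 A4 B8 DF 9E F3 87 99 98 DF 8C EA 8C A6

U+1938: 3-byte form → E1 A4 B8.
U+07DE: 2-byte form → DF 9E.
U+C7658: 4-byte form → F3 87 99 98.
U+07CC: 2-byte form → DF 8C.
U+A326: 3-byte form → EA 8C A6.
Concatenated (14 bytes): E1 A4 B8 DF 9E F3 87 99 98 DF 8C EA 8C A6.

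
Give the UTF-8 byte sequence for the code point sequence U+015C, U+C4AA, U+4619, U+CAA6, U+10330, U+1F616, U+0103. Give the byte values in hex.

C5 9C EC 92 AA E4 98 99 EC AA A6 F0 90 8C B0 F0 9F 98 96 C4 83

U+015C: 2-byte form → C5 9C.
U+C4AA: 3-byte form → EC 92 AA.
U+4619: 3-byte form → E4 98 99.
U+CAA6: 3-byte form → EC AA A6.
U+10330: 4-byte form → F0 90 8C B0.
U+1F616: 4-byte form → F0 9F 98 96.
U+0103: 2-byte form → C4 83.
Concatenated (21 bytes): C5 9C EC 92 AA E4 98 99 EC AA A6 F0 90 8C B0 F0 9F 98 96 C4 83.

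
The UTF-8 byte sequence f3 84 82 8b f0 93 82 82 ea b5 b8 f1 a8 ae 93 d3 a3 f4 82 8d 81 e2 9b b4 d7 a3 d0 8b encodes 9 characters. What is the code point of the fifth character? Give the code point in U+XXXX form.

U+04E3

Offset 0: leading byte 0xF3 = 11110011 → 4-byte char #1 = F3 84 82 8B.
Offset 4: leading byte 0xF0 = 11110000 → 4-byte char #2 = F0 93 82 82.
Offset 8: leading byte 0xEA = 11101010 → 3-byte char #3 = EA B5 B8.
Offset 11: leading byte 0xF1 = 11110001 → 4-byte char #4 = F1 A8 AE 93.
Offset 15: leading byte 0xD3 = 11010011 → 2-byte char #5 = D3 A3.
Leading byte 0xD3 = 11010011 matches 110xxxxx → 2-byte sequence.
Byte 1: 0xD3 = 11010011, payload 10011 (5 bits).
Byte 2: 0xA3 = 10100011 (10xxxxxx ✓), payload 100011.
Concatenate: 10011100011 = 0x4E3 (11 bits → U+04E3).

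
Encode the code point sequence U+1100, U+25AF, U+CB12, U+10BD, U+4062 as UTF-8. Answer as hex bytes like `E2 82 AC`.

E1 84 80 E2 96 AF EC AC 92 E1 82 BD E4 81 A2

U+1100: 3-byte form → E1 84 80.
U+25AF: 3-byte form → E2 96 AF.
U+CB12: 3-byte form → EC AC 92.
U+10BD: 3-byte form → E1 82 BD.
U+4062: 3-byte form → E4 81 A2.
Concatenated (15 bytes): E1 84 80 E2 96 AF EC AC 92 E1 82 BD E4 81 A2.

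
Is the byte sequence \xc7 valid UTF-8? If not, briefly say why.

invalid (sequence truncated)

Leading byte 0xC7 = 11000111 → 2-byte form, but only 1 byte is present.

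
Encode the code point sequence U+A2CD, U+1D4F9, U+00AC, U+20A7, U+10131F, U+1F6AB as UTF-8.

U+A2CD: 3-byte form → EA 8B 8D.
U+1D4F9: 4-byte form → F0 9D 93 B9.
U+00AC: 2-byte form → C2 AC.
U+20A7: 3-byte form → E2 82 A7.
U+10131F: 4-byte form → F4 81 8C 9F.
U+1F6AB: 4-byte form → F0 9F 9A AB.
Concatenated (20 bytes): EA 8B 8D F0 9D 93 B9 C2 AC E2 82 A7 F4 81 8C 9F F0 9F 9A AB.

EA 8B 8D F0 9D 93 B9 C2 AC E2 82 A7 F4 81 8C 9F F0 9F 9A AB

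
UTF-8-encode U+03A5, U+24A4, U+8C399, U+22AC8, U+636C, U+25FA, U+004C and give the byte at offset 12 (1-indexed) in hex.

1-indexed offset 12 is 0-indexed offset 11.
U+03A5 → 2-byte form CE A5 at offsets 0–1.
U+24A4 → 3-byte form E2 92 A4 at offsets 2–4.
U+8C399 → 4-byte form F2 8C 8E 99 at offsets 5–8.
U+22AC8 → 4-byte form F0 A2 AB 88 at offsets 9–12.
Offset 11 falls in char 4's range; it's byte 3 of F0 A2 AB 88 = 0xAB.

0xAB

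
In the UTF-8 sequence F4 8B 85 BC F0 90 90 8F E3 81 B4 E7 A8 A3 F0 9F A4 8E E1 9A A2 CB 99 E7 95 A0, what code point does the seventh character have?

U+02D9

Offset 0: leading byte 0xF4 = 11110100 → 4-byte char #1 = F4 8B 85 BC.
Offset 4: leading byte 0xF0 = 11110000 → 4-byte char #2 = F0 90 90 8F.
Offset 8: leading byte 0xE3 = 11100011 → 3-byte char #3 = E3 81 B4.
Offset 11: leading byte 0xE7 = 11100111 → 3-byte char #4 = E7 A8 A3.
Offset 14: leading byte 0xF0 = 11110000 → 4-byte char #5 = F0 9F A4 8E.
Offset 18: leading byte 0xE1 = 11100001 → 3-byte char #6 = E1 9A A2.
Offset 21: leading byte 0xCB = 11001011 → 2-byte char #7 = CB 99.
Leading byte 0xCB = 11001011 matches 110xxxxx → 2-byte sequence.
Byte 1: 0xCB = 11001011, payload 01011 (5 bits).
Byte 2: 0x99 = 10011001 (10xxxxxx ✓), payload 011001.
Concatenate: 01011011001 = 0x2D9 (11 bits → U+02D9).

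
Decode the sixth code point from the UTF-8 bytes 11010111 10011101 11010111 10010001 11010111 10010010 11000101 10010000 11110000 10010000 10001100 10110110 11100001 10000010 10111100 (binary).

U+10BC

Offset 0: leading byte 0xD7 = 11010111 → 2-byte char #1 = D7 9D.
Offset 2: leading byte 0xD7 = 11010111 → 2-byte char #2 = D7 91.
Offset 4: leading byte 0xD7 = 11010111 → 2-byte char #3 = D7 92.
Offset 6: leading byte 0xC5 = 11000101 → 2-byte char #4 = C5 90.
Offset 8: leading byte 0xF0 = 11110000 → 4-byte char #5 = F0 90 8C B6.
Offset 12: leading byte 0xE1 = 11100001 → 3-byte char #6 = E1 82 BC.
Leading byte 0xE1 = 11100001 matches 1110xxxx → 3-byte sequence.
Byte 1: 0xE1 = 11100001, payload 0001 (4 bits).
Byte 2: 0x82 = 10000010 (10xxxxxx ✓), payload 000010.
Byte 3: 0xBC = 10111100 (10xxxxxx ✓), payload 111100.
Concatenate: 0001000010111100 = 0x10BC (16 bits → U+10BC).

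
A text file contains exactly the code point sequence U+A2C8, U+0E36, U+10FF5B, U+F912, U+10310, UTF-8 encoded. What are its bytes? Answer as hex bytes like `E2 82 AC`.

EA 8B 88 E0 B8 B6 F4 8F BD 9B EF A4 92 F0 90 8C 90

U+A2C8: 3-byte form → EA 8B 88.
U+0E36: 3-byte form → E0 B8 B6.
U+10FF5B: 4-byte form → F4 8F BD 9B.
U+F912: 3-byte form → EF A4 92.
U+10310: 4-byte form → F0 90 8C 90.
Concatenated (17 bytes): EA 8B 88 E0 B8 B6 F4 8F BD 9B EF A4 92 F0 90 8C 90.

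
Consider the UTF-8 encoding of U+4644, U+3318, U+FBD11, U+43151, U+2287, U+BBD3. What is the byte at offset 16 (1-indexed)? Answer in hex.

1-indexed offset 16 is 0-indexed offset 15.
U+4644 → 3-byte form E4 99 84 at offsets 0–2.
U+3318 → 3-byte form E3 8C 98 at offsets 3–5.
U+FBD11 → 4-byte form F3 BB B4 91 at offsets 6–9.
U+43151 → 4-byte form F1 83 85 91 at offsets 10–13.
U+2287 → 3-byte form E2 8A 87 at offsets 14–16.
Offset 15 falls in char 5's range; it's byte 2 of E2 8A 87 = 0x8A.

0x8A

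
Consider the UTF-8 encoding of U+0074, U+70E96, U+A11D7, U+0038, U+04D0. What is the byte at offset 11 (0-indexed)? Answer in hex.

0x90

U+0074 → 1-byte form 74 at offsets 0–0.
U+70E96 → 4-byte form F1 B0 BA 96 at offsets 1–4.
U+A11D7 → 4-byte form F2 A1 87 97 at offsets 5–8.
U+0038 → 1-byte form 38 at offsets 9–9.
U+04D0 → 2-byte form D3 90 at offsets 10–11.
Offset 11 falls in char 5's range; it's byte 2 of D3 90 = 0x90.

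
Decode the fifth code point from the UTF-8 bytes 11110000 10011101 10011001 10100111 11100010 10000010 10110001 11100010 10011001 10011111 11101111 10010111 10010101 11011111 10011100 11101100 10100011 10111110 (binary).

Offset 0: leading byte 0xF0 = 11110000 → 4-byte char #1 = F0 9D 99 A7.
Offset 4: leading byte 0xE2 = 11100010 → 3-byte char #2 = E2 82 B1.
Offset 7: leading byte 0xE2 = 11100010 → 3-byte char #3 = E2 99 9F.
Offset 10: leading byte 0xEF = 11101111 → 3-byte char #4 = EF 97 95.
Offset 13: leading byte 0xDF = 11011111 → 2-byte char #5 = DF 9C.
Leading byte 0xDF = 11011111 matches 110xxxxx → 2-byte sequence.
Byte 1: 0xDF = 11011111, payload 11111 (5 bits).
Byte 2: 0x9C = 10011100 (10xxxxxx ✓), payload 011100.
Concatenate: 11111011100 = 0x7DC (11 bits → U+07DC).

U+07DC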